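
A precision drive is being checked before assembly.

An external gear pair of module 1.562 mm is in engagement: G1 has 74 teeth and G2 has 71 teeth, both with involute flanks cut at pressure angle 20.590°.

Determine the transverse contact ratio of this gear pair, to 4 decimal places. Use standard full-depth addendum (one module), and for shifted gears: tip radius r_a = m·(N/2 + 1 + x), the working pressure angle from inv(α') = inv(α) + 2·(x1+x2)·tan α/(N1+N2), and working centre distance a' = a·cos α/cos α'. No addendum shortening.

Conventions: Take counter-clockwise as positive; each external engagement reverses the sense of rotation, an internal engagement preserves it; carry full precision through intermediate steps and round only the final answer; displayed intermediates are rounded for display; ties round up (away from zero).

1.7780

class = single-mesh tooth geometry [involute pair 74T × 71T, m = 1.562]
base radii: r_b1 = 54.102173, r_b2 = 51.908842
tip radii: r_a1 = 59.356000, r_a2 = 57.013000
no profile shift: α' = α, a' = a
action lengths: √(r_a1²−r_b1²) = 24.414947, √(r_a2²−r_b2²) = 23.578684
base pitch p_b = π·m·cos α = 4.593702
CR = (24.414947 + 23.578684 − 113.245000·sin 20.59000°)/4.593702 = 1.778048
contact ratio ≈ 1.7780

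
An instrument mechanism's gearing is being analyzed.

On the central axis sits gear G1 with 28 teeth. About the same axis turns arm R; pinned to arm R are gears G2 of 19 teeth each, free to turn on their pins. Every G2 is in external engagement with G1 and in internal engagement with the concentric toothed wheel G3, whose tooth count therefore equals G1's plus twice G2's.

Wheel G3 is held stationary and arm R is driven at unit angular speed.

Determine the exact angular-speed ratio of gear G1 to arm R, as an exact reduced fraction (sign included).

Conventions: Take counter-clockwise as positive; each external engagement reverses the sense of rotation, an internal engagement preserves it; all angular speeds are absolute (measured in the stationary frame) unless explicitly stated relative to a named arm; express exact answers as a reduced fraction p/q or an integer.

recognized (axles ride arm R): planetary set, 28/19/66 teeth
ring teeth: 28 + 2·19 = 66
28(ω_sun−ω_arm) = −66(ω_ring−ω_arm),  ω_ring = 0, ω_arm = 1
ω_sun = 1 − (66/28)(0−1) = 47/14
ω_out/ω_in = 47/14

47/14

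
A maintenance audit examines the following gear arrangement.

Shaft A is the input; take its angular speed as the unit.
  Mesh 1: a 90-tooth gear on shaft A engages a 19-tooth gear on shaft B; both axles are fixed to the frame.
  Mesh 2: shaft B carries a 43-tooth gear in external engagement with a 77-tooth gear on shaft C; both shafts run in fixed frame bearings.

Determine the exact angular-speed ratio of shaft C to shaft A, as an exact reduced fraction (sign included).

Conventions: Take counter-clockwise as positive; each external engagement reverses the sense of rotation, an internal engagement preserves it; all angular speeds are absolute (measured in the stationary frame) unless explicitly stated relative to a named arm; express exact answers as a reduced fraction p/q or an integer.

3870/1463

class = fixed-axis compound train [2 meshes; 2 ratios multiply, 2 sense flips]
mesh 1 [90T→19T]: running ratio 90/19, sense −
mesh 2 [43T→77T]: running ratio 3870/1463, sense +
ω_out/ω_in = 3870/1463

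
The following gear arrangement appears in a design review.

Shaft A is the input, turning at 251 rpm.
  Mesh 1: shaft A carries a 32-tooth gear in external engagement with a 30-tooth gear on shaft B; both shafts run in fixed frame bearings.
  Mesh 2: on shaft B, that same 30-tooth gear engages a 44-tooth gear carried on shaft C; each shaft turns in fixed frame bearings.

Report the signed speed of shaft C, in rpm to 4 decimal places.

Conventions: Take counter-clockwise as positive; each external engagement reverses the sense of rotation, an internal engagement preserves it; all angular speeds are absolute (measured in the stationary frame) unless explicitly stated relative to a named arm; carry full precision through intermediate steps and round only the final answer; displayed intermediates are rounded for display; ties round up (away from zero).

+182.5455 rpm

class = fixed-axis compound train [2 meshes; 2 ratios multiply, 2 sense flips]
mesh 1 [32T→30T]: ω = 251.0000×32/30 = 267.7333 rpm, sense flips to −
mesh 2 [30T→44T]: ω = 267.7333×30/44 = 182.5455 rpm, sense flips to +
signed output speed = +182.5455 rpm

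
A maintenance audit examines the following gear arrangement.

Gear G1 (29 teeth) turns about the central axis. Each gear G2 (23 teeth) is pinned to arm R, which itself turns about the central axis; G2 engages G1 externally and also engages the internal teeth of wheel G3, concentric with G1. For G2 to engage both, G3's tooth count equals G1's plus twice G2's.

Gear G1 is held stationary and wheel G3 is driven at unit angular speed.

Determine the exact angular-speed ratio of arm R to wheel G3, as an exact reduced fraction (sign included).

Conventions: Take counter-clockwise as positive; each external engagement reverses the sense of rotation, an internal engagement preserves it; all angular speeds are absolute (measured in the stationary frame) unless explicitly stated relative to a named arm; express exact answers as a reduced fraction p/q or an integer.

75/104

recognized (axles ride arm R): planetary set, 29/23/75 teeth
ring teeth: 29 + 2·23 = 75
29(ω_sun−ω_arm) = −75(ω_ring−ω_arm),  ω_sun = 0, ω_ring = 1
29(0−ω_arm) = −75(1−ω_arm)  ⇒  104·ω_arm = 75  ⇒  ω_arm = 75/104
ω_out/ω_in = 75/104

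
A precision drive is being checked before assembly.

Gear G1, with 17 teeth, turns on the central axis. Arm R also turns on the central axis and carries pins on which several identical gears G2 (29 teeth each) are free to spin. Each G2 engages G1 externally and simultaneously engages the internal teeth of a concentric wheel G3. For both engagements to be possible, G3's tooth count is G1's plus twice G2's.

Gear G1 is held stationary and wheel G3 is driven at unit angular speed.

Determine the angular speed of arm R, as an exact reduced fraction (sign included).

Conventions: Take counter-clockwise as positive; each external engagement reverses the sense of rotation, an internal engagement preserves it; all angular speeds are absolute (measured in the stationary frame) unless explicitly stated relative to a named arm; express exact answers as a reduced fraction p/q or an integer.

topology: planetary set — G1 17T / G2 29T / G3 75T, arm = carrier (Willis)
ring teeth: 17 + 2·29 = 75
17(ω_sun−ω_arm) = −75(ω_ring−ω_arm),  ω_sun = 0, ω_ring = 1
17(0−ω_arm) = −75(1−ω_arm)  ⇒  92·ω_arm = 75  ⇒  ω_arm = 75/92
exact speed ratio = 75/92

75/92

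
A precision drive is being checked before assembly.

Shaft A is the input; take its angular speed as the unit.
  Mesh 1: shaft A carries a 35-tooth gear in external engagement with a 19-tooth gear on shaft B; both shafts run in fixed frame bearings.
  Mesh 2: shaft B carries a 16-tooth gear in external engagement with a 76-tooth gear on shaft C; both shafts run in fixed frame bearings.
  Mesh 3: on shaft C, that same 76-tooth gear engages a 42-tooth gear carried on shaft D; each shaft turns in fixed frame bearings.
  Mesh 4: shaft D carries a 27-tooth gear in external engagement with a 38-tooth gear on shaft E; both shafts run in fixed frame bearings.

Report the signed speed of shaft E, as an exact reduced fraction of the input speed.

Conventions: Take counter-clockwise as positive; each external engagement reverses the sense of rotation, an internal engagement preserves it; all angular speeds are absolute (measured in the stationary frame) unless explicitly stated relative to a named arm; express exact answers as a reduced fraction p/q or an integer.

180/361

4-mesh fixed-axis compound train (all bearings frame-fixed)
mesh 1 [35T→19T]: |ω|/ω_in = 1×35/19 = 35/19, sense flips to −
mesh 2 [16T→76T]: |ω|/ω_in = (35/19)×16/76 = 140/361, sense flips to +
mesh 3 [76T→42T]: |ω|/ω_in = (140/361)×76/42 = 40/57, sense flips to −
mesh 4 [27T→38T]: |ω|/ω_in = (40/57)×27/38 = 180/361, sense flips to +
signed output speed (× input speed) = 180/361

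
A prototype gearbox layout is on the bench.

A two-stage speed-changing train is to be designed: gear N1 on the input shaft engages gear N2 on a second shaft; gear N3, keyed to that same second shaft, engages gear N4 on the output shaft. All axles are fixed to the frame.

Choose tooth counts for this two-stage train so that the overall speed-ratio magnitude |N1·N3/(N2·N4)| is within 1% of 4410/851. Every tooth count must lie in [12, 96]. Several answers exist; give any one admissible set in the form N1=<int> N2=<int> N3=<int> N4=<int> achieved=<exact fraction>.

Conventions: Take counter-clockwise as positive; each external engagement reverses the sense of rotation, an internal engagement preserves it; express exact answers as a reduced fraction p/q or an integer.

design class (target 4410/851): fixed-axis compound train
target = 4410/851 in lowest terms: an exact hit needs N1·N3 = k·4410 and N2·N4 = k·851 for one integer k, every count in [12, 96]; additionally prefer no 1:1 stage (N1 ≠ N2, N3 ≠ N4)
k = 1: N1·N3 = 4410 = 49·90, N2·N4 = 851 = 23·37
achieved = 49·90/(23·37) = 4410/851; |achieved − target| = 0 ≤ 441/8510 ✓

N1=49 N2=23 N3=90 N4=37 achieved=4410/851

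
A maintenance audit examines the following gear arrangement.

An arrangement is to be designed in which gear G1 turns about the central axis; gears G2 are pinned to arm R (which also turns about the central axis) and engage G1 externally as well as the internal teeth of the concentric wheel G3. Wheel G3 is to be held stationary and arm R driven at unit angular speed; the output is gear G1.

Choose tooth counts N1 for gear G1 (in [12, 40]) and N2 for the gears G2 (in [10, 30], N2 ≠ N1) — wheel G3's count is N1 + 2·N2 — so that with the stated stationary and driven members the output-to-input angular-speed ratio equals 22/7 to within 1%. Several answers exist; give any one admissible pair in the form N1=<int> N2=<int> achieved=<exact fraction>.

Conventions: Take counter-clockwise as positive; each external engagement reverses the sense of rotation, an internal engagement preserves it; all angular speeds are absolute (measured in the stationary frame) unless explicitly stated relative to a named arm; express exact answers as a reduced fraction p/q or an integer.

class = planetary set [ratio 22/7 wanted; Willis about the carrier]
Willis with ω_ring = 0: ω_sun/ω_arm = (N1+N3)/N1; set equal to 22/7  ⇒  N3/N1 = 22/7 − 1 = 15/7
N3 = N1 + 2·N2  ⇒  N2/N1 = (N3/N1 − 1)/2 = (15/7 − 1)/2 = 4/7
smallest multiple with N1 ≥ 12 and N2 ≥ 10: k = 3  ⇒  N1 = 3·7 = 21, N2 = 3·4 = 12 (N1 ≤ 40, N2 ≤ 30, N2 ≠ N1 ✓), N3 = 21 + 2·12 = 45
check: (N1+N3)/N1 with N1 = 21, N3 = 45 gives 22/7; |achieved − target| = 0 ≤ 11/350 ✓

N1=21 N2=12 achieved=22/7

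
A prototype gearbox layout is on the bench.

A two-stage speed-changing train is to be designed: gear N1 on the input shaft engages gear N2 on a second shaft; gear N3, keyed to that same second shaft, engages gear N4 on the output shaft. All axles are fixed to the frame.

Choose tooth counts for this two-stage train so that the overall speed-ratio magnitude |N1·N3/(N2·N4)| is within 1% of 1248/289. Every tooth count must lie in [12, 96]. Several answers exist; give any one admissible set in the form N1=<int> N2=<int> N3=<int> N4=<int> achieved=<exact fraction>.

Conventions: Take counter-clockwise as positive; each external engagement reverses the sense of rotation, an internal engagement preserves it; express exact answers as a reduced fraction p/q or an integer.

class = fixed-axis compound train [2-stage, 1248/289 wanted]
target = 1248/289 in lowest terms: an exact hit needs N1·N3 = k·1248 and N2·N4 = k·289 for one integer k, every count in [12, 96]; additionally prefer no 1:1 stage (N1 ≠ N2, N3 ≠ N4)
k = 1: N1·N3 = 1248 = 13·96, N2·N4 = 289 = 17·17
achieved = 13·96/(17·17) = 1248/289; |achieved − target| = 0 ≤ 312/7225 ✓

N1=13 N2=17 N3=96 N4=17 achieved=1248/289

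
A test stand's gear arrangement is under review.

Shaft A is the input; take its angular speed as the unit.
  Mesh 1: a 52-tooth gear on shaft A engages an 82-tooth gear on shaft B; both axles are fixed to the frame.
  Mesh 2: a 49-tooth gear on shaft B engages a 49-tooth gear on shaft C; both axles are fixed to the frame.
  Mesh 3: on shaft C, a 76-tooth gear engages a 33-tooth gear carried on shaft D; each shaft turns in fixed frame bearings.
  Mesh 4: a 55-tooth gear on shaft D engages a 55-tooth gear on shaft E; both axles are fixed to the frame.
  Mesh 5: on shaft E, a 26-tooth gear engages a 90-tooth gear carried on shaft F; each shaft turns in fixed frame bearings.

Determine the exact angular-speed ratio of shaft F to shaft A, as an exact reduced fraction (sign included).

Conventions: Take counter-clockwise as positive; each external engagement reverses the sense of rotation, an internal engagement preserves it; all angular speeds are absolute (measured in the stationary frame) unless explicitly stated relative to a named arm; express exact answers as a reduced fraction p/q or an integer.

class = fixed-axis compound train [5 meshes; 5 ratios multiply, 5 sense flips]
mesh 1 [52T→82T]: running ratio 26/41, sense −
mesh 2 [49T→49T]: running ratio 26/41, sense +
mesh 3 [76T→33T]: running ratio 1976/1353, sense −
mesh 4 [55T→55T]: running ratio 1976/1353, sense +
mesh 5 [26T→90T]: running ratio 25688/60885, sense −
ω_out/ω_in = -25688/60885

-25688/60885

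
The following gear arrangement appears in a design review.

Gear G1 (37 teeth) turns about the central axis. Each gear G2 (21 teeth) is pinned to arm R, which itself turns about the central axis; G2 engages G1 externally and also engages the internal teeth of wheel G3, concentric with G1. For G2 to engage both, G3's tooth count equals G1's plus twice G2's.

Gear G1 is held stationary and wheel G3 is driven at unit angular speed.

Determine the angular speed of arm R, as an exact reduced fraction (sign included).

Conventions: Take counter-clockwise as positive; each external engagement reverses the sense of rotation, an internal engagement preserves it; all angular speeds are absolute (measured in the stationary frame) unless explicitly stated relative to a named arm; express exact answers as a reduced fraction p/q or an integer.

79/116

recognized (axles ride arm R): planetary set, 37/21/79 teeth
ring teeth: 37 + 2·21 = 79
37(ω_sun−ω_arm) = −79(ω_ring−ω_arm),  ω_sun = 0, ω_ring = 1
37(0−ω_arm) = −79(1−ω_arm)  ⇒  116·ω_arm = 79  ⇒  ω_arm = 79/116
exact speed ratio = 79/116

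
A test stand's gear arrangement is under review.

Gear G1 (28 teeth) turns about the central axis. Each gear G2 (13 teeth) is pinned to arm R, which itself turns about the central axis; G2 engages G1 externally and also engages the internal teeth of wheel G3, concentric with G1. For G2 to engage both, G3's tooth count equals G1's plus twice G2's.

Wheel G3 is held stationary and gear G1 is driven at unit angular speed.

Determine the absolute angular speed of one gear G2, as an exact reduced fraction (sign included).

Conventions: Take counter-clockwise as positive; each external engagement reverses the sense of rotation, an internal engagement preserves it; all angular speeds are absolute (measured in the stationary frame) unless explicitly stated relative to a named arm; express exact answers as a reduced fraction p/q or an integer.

-14/13

topology: planetary set — G1 28T / G2 13T / G3 54T, arm = carrier (Willis)
ring teeth: 28 + 2·13 = 54
28(ω_sun−ω_arm) = −54(ω_ring−ω_arm),  ω_ring = 0, ω_sun = 1
28(1−ω_arm) = −54(0−ω_arm)  ⇒  82·ω_arm = 28  ⇒  ω_arm = 14/41
sun–planet mesh: 28·(1−14/41) = −13·(ω_p−ω_arm)  ⇒  ω_p−ω_arm = -756/533
ω_p = 14/41 − 756/533 = -14/13
exact speed ratio = -14/13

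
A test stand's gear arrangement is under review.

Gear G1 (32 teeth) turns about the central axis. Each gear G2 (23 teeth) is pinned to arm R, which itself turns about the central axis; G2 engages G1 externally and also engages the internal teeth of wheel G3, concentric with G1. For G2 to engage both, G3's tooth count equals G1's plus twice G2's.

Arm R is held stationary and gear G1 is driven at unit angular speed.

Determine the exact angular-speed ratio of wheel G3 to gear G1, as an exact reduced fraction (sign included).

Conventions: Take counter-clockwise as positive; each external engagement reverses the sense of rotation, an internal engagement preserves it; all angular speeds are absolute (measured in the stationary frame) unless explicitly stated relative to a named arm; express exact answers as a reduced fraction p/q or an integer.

-16/39

recognized (axles ride arm R): planetary set, 32/23/78 teeth
ring teeth: 32 + 2·23 = 78
32(ω_sun−ω_arm) = −78(ω_ring−ω_arm),  ω_arm = 0, ω_sun = 1
ω_ring = 0 − (32/78)(1−0) = -16/39
ω_out/ω_in = -16/39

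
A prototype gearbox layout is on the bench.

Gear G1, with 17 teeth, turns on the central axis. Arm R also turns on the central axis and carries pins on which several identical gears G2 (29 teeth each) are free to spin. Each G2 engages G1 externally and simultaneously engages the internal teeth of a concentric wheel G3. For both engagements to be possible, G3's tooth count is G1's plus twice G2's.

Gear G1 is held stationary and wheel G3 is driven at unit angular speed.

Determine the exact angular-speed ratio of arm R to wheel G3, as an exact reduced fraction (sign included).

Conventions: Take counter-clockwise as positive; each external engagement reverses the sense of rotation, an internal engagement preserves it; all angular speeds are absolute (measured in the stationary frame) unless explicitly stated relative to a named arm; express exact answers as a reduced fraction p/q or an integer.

recognized (axles ride arm R): planetary set, 17/29/75 teeth
ring teeth: 17 + 2·29 = 75
17(ω_sun−ω_arm) = −75(ω_ring−ω_arm),  ω_sun = 0, ω_ring = 1
17(0−ω_arm) = −75(1−ω_arm)  ⇒  92·ω_arm = 75  ⇒  ω_arm = 75/92
ω_out/ω_in = 75/92

75/92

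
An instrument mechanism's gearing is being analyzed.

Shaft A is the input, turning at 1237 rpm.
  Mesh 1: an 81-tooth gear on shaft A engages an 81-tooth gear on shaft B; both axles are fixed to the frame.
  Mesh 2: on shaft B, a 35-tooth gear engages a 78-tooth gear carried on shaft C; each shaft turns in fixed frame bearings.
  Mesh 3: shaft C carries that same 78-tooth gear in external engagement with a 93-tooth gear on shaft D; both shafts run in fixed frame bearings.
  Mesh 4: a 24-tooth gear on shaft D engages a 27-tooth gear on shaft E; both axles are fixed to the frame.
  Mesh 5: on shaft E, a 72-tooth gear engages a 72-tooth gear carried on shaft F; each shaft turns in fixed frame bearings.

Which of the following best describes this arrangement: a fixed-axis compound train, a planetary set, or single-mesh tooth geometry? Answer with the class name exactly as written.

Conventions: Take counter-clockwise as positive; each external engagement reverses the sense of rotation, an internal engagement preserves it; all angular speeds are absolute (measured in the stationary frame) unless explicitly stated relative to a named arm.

class = fixed-axis compound train [5 meshes; 5 ratios multiply, 5 sense flips]
classification: fixed-axis compound train

fixed-axis compound train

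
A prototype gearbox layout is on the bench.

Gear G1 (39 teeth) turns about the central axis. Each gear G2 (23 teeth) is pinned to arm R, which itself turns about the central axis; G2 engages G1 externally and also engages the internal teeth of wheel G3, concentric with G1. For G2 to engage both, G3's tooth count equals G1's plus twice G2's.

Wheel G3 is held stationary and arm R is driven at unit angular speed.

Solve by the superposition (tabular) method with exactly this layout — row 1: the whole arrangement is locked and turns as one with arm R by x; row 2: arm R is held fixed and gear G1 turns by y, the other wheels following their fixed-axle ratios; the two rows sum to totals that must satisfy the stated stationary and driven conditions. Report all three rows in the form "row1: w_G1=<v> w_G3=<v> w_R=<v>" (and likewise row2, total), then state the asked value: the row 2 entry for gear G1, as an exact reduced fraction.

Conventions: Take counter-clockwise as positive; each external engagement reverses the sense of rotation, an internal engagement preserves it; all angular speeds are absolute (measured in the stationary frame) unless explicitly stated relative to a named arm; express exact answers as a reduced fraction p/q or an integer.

planetary set (39T centre, 23T on arm, 85T internal) — Willis relation
row 1 (train locked, turned with arm): all members turn x
row 2 — arm fixed, fixed-axis ratios: sun y, ring −(39/85)·y, arm 0
boundary: total ω_ring = x − (39/85)·y = 0 and total ω_arm = x = 1  ⇒  y = 85/39, x = 1
row 2 ring = −(39/85)·85/39 = -1
totals (row 1 + row 2): sun 1 + 85/39 = 124/39, ring 1 + (-1) = 0, arm 1 + 0 = 1
asked cell (row2, sun) = 85/39

row1: w_G1=1 w_G3=1 w_R=1
row2: w_G1=85/39 w_G3=-1 w_R=0
total: w_G1=124/39 w_G3=0 w_R=1
asked value: 85/39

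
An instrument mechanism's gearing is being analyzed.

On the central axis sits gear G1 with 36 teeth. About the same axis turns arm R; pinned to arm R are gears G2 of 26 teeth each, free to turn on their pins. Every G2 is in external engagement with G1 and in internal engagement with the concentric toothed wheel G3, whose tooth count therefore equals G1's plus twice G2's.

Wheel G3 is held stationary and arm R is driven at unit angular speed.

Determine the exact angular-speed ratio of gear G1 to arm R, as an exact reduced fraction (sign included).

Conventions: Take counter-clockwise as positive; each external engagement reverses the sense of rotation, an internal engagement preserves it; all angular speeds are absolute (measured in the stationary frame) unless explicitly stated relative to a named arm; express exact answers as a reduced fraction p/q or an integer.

31/9

topology: planetary set — G1 36T / G2 26T / G3 88T, arm = carrier (Willis)
ring teeth: 36 + 2·26 = 88
36(ω_sun−ω_arm) = −88(ω_ring−ω_arm),  ω_ring = 0, ω_arm = 1
ω_sun = 1 − (88/36)(0−1) = 31/9
ω_out/ω_in = 31/9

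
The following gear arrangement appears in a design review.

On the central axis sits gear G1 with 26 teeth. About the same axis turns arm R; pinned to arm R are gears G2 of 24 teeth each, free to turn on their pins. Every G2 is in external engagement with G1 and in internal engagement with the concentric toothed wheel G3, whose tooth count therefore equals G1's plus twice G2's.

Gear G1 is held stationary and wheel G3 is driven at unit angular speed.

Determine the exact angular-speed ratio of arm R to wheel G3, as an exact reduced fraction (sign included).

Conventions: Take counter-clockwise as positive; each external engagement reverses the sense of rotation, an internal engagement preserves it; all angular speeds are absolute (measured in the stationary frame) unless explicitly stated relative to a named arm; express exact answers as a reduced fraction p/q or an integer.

recognized (axles ride arm R): planetary set, 26/24/74 teeth
ring teeth: 26 + 2·24 = 74
26(ω_sun−ω_arm) = −74(ω_ring−ω_arm),  ω_sun = 0, ω_ring = 1
26(0−ω_arm) = −74(1−ω_arm)  ⇒  100·ω_arm = 74  ⇒  ω_arm = 37/50
ω_out/ω_in = 37/50

37/50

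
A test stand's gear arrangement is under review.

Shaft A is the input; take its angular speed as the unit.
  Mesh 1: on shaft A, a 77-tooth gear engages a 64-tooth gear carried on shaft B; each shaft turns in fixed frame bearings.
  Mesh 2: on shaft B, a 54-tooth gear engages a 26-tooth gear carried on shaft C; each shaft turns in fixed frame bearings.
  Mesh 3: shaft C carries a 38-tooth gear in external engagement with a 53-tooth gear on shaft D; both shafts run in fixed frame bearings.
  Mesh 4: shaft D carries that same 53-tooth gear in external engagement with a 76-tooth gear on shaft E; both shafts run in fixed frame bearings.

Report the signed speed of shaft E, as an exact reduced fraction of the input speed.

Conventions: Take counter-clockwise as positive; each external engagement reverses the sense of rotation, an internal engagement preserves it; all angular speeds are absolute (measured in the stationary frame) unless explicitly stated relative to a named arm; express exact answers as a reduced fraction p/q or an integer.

4-mesh fixed-axis compound train (all bearings frame-fixed)
mesh 1 [77T→64T]: |ω|/ω_in = 1×77/64 = 77/64, sense flips to −
mesh 2 [54T→26T]: |ω|/ω_in = (77/64)×54/26 = 2079/832, sense flips to +
mesh 3 [38T→53T]: |ω|/ω_in = (2079/832)×38/53 = 39501/22048, sense flips to −
mesh 4 [53T→76T]: |ω|/ω_in = (39501/22048)×53/76 = 2079/1664, sense flips to +
signed output speed (× input speed) = 2079/1664

2079/1664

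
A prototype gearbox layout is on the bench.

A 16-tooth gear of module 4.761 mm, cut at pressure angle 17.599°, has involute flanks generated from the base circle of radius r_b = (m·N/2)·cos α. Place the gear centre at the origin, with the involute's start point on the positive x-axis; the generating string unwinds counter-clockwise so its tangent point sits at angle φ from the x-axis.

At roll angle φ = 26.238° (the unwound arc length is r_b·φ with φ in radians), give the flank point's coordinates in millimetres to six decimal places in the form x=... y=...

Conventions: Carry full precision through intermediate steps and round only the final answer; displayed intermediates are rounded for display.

x=39.914831 y=1.137990

class = single-mesh tooth geometry [base-circle involute, m = 4.761, 16T]
pitch radius r_p = m·N/2 = 4.761·16/2 = 38.088000
base radius r_b = r_p·cos α = 38.088000·cos 17.599° = 36.305327
roll angle φ = 26.238° = 0.45793949 rad
x = r_b·(cos φ + φ·sin φ) = 39.914831
y = r_b·(sin φ − φ·cos φ) = 1.137990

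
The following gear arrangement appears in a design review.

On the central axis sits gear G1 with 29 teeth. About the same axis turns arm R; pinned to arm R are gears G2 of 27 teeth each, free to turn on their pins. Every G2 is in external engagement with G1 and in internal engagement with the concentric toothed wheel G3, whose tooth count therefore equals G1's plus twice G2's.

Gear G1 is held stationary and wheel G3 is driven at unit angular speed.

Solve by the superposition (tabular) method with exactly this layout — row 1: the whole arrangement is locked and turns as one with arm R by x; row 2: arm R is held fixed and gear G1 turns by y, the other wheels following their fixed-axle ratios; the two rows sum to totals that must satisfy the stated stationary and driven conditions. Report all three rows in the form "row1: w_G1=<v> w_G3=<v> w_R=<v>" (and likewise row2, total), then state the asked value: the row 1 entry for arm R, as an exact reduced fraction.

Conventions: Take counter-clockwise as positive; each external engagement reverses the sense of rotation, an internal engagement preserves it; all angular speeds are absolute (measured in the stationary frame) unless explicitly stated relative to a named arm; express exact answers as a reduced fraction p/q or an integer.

row1: w_G1=83/112 w_G3=83/112 w_R=83/112
row2: w_G1=-83/112 w_G3=29/112 w_R=0
total: w_G1=0 w_G3=1 w_R=83/112
asked value: 83/112

class = planetary set [G3 = 29+2·27 = 83; Willis about the carrier]
row 1 — lock + rotate with arm: ω_sun = ω_ring = ω_arm = x
row 2 (arm held, sun turns y): ω_ring = −(29/83)·y, ω_arm = 0
boundary: total ω_sun = x + y = 0 and total ω_ring = x − (29/83)·y = 1  ⇒  y = -83/112, x = 83/112
row 2 ring = −(29/83)·(-83/112) = 29/112
totals (row 1 + row 2): sun 83/112 + (-83/112) = 0, ring 83/112 + 29/112 = 1, arm 83/112 + 0 = 83/112
asked cell (row1, arm) = 83/112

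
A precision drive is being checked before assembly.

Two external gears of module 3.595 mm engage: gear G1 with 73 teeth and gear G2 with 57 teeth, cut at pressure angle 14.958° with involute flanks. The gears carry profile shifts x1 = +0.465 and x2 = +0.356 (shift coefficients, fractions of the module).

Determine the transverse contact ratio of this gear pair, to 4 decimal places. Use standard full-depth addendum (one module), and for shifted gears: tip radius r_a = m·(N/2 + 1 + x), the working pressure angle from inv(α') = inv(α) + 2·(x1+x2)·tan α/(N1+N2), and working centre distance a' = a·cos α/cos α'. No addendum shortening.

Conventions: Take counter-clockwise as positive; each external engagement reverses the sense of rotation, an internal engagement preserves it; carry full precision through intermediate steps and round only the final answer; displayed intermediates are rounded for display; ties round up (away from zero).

class = single-mesh tooth geometry [involute pair 73T × 57T, m = 3.595]
base radii: r_b1 = 126.771233, r_b2 = 98.985757
tip radii: r_a1 = 136.484175, r_a2 = 107.332320
inv(α') = inv(14.958°) + 2·(+0.465+0.356)·tan α/(73+57) = 0.00947181  ⇒  α' = 17.26950°
a' = a·cos α / cos α' = 233.6750·cos 14.958°/cos 17.26950° = 236.414816
action lengths: √(r_a1²−r_b1²) = 50.566634, √(r_a2²−r_b2²) = 41.497551
base pitch p_b = π·m·cos α = 10.911331
CR = (50.566634 + 41.497551 − 236.414816·sin 17.26950°)/10.911331 = 2.005303
contact ratio ≈ 2.0053

2.0053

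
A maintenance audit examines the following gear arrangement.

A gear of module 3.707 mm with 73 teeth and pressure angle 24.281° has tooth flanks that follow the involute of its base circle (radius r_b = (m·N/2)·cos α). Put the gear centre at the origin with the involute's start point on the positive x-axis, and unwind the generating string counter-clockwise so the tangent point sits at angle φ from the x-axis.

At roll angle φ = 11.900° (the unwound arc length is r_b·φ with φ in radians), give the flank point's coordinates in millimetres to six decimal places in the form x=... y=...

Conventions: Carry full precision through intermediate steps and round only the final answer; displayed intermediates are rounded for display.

single-mesh involute tooth geometry (73T wheel at module 3.707)
pitch radius r_p = m·N/2 = 3.707·73/2 = 135.305500
base radius r_b = r_p·cos α = 135.305500·cos 24.281° = 123.336334
roll angle φ = 11.900° = 0.20769418 rad
x = r_b·(cos φ + φ·sin φ) = 125.967886
y = r_b·(sin φ − φ·cos φ) = 0.366748

x=125.967886 y=0.366748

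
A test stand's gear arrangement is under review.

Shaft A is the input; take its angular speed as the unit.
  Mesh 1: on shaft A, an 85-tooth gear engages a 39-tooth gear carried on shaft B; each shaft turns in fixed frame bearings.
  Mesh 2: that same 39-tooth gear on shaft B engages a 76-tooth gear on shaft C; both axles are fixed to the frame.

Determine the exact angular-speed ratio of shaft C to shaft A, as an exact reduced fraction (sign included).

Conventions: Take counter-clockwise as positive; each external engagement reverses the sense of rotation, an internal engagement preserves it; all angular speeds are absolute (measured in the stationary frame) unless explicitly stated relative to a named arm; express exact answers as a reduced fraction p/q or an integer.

class = fixed-axis compound train [2 meshes; 2 ratios multiply, 2 sense flips]
mesh 1 [85T→39T]: running ratio 85/39, sense −
mesh 2 [39T→76T]: running ratio 85/76, sense +
ω_out/ω_in = 85/76

85/76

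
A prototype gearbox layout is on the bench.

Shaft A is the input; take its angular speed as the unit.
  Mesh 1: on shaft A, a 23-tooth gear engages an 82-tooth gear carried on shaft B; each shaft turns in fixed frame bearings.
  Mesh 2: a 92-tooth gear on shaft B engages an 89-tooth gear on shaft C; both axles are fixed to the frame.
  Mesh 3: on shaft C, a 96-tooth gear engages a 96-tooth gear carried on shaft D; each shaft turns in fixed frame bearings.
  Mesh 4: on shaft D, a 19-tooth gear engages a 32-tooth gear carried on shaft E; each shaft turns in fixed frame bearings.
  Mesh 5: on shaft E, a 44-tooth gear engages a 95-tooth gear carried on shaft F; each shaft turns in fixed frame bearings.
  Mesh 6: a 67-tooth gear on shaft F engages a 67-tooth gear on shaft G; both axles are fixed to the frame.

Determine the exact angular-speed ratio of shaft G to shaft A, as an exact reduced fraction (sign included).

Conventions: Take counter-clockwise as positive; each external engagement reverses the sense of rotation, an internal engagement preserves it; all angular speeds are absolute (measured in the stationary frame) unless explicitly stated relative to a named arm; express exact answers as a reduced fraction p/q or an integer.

class = fixed-axis compound train [6 meshes; 6 ratios multiply, 6 sense flips]
mesh 1 [23T→82T]: running ratio 23/82, sense −
mesh 2 [92T→89T]: running ratio 1058/3649, sense +
mesh 3 [96T→96T]: running ratio 1058/3649, sense −
mesh 4 [19T→32T]: running ratio 10051/58384, sense +
mesh 5 [44T→95T]: running ratio 5819/72980, sense −
mesh 6 [67T→67T]: running ratio 5819/72980, sense +
ω_out/ω_in = 5819/72980

5819/72980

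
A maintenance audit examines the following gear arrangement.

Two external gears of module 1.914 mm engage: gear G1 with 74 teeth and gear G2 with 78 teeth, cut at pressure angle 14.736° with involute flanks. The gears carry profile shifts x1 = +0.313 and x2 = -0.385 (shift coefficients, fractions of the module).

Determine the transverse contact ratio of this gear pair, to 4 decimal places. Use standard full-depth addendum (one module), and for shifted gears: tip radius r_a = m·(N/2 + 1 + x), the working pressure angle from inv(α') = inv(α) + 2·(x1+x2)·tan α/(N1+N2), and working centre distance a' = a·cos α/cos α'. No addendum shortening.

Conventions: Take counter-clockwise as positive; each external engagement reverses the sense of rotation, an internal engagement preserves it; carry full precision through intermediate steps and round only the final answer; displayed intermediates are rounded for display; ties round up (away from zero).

class = single-mesh tooth geometry [involute pair 74T × 78T, m = 1.914]
base radii: r_b1 = 68.488663, r_b2 = 72.190753
tip radii: r_a1 = 73.331082, r_a2 = 75.823110
inv(α') = inv(14.736°) + 2·(+0.313-0.385)·tan α/(74+78) = 0.00557587  ⇒  α' = 14.52653°
a' = a·cos α / cos α' = 145.4640·cos 14.736°/cos 14.52653° = 145.325230
action lengths: √(r_a1²−r_b1²) = 26.205928, √(r_a2²−r_b2²) = 23.187049
base pitch p_b = π·m·cos α = 5.815229
CR = (26.205928 + 23.187049 − 145.325230·sin 14.52653°)/5.815229 = 2.225416
contact ratio ≈ 2.2254

2.2254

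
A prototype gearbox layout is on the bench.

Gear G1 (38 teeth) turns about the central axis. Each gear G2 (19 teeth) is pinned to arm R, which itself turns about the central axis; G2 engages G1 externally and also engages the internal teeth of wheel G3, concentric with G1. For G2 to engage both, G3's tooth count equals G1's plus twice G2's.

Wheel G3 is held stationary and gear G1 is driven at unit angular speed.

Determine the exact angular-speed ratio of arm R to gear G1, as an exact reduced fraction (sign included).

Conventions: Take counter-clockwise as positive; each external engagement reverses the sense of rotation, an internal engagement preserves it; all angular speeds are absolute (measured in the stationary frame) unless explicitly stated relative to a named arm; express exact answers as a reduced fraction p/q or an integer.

1/3

recognized (axles ride arm R): planetary set, 38/19/76 teeth
ring teeth: 38 + 2·19 = 76
38(ω_sun−ω_arm) = −76(ω_ring−ω_arm),  ω_ring = 0, ω_sun = 1
38(1−ω_arm) = −76(0−ω_arm)  ⇒  114·ω_arm = 38  ⇒  ω_arm = 1/3
ω_out/ω_in = 1/3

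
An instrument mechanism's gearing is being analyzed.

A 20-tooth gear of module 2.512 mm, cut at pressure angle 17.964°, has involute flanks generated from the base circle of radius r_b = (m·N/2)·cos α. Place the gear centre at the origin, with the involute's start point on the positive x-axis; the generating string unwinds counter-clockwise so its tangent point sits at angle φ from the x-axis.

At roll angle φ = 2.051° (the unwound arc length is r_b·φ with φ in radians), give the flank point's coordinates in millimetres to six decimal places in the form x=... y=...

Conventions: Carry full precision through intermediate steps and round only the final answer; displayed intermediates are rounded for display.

x=23.910717 y=0.000365

topology: single-mesh involute geometry — m = 2.512, N = 20
pitch radius r_p = m·N/2 = 2.512·20/2 = 25.120000
base radius r_b = r_p·cos α = 25.120000·cos 17.964° = 23.895412
roll angle φ = 2.051° = 0.03579670 rad
x = r_b·(cos φ + φ·sin φ) = 23.910717
y = r_b·(sin φ − φ·cos φ) = 0.000365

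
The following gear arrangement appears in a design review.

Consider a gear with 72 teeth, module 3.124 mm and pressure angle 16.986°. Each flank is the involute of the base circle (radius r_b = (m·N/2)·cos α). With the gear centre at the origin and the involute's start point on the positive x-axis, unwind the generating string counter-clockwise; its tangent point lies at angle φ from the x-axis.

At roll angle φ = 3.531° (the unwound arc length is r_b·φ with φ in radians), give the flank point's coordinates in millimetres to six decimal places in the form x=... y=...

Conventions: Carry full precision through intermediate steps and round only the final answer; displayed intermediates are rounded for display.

single-mesh involute tooth geometry (72T wheel at module 3.124)
pitch radius r_p = m·N/2 = 3.124·72/2 = 112.464000
base radius r_b = r_p·cos α = 112.464000·cos 16.986° = 107.557889
roll angle φ = 3.531° = 0.06162758 rad
x = r_b·(cos φ + φ·sin φ) = 107.761946
y = r_b·(sin φ − φ·cos φ) = 0.008388

x=107.761946 y=0.008388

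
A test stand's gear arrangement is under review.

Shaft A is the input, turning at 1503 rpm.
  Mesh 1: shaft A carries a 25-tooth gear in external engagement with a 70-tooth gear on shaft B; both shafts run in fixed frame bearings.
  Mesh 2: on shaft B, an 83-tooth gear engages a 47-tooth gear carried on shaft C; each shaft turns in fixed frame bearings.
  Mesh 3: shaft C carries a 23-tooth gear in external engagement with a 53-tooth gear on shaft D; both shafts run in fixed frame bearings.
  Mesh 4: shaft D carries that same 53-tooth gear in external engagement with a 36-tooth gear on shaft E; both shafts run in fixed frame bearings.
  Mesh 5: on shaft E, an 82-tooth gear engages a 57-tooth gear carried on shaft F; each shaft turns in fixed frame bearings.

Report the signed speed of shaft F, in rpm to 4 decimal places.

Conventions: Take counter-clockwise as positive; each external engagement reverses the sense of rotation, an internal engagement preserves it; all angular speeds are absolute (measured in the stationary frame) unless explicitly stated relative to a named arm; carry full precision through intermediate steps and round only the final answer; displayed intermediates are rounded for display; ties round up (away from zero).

recognized (6 fixed axles, 5 meshes): fixed-axis compound train
mesh 1 [25T→70T]: ω = 1503.0000×25/70 = 536.7857 rpm, sense flips to −
mesh 2 [83T→47T]: ω = 536.7857×83/47 = 947.9407 rpm, sense flips to +
mesh 3 [23T→53T]: ω = 947.9407×23/53 = 411.3705 rpm, sense flips to −
mesh 4 [53T→36T]: ω = 411.3705×53/36 = 605.6288 rpm, sense flips to +
mesh 5 [82T→57T]: ω = 605.6288×82/57 = 871.2555 rpm, sense flips to −
signed output speed = -871.2555 rpm

-871.2555 rpm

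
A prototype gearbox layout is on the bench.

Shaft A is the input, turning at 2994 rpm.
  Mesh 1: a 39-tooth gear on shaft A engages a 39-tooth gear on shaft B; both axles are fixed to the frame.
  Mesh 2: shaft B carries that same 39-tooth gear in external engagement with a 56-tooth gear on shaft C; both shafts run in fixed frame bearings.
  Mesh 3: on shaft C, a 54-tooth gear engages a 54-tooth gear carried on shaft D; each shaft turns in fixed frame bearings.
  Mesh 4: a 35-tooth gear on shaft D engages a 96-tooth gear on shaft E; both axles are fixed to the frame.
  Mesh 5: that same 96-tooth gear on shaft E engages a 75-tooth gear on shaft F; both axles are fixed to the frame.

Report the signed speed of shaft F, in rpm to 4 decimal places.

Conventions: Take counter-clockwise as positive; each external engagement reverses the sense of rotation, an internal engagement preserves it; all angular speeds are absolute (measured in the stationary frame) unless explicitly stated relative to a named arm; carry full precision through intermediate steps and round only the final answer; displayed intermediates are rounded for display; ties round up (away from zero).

-973.0500 rpm

5-mesh fixed-axis compound train (all bearings frame-fixed)
mesh 1 [39T→39T]: ω = 2994.0000×39/39 = 2994.0000 rpm, sense flips to −
mesh 2 [39T→56T]: ω = 2994.0000×39/56 = 2085.1071 rpm, sense flips to +
mesh 3 [54T→54T]: ω = 2085.1071×54/54 = 2085.1071 rpm, sense flips to −
mesh 4 [35T→96T]: ω = 2085.1071×35/96 = 760.1953 rpm, sense flips to +
mesh 5 [96T→75T]: ω = 760.1953×96/75 = 973.0500 rpm, sense flips to −
signed output speed = -973.0500 rpm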